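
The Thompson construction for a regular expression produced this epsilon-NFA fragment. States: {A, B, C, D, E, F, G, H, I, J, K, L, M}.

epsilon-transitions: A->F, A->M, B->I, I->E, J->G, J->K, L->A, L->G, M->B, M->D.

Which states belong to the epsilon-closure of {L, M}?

{A, B, D, E, F, G, I, L, M}

Start with {L, M}.
From L via epsilon: add A, G.
From M via epsilon: add B, D.
From A via epsilon: add F.
From B via epsilon: add I.
From I via epsilon: add E.
No new states can be added; the closed set is {A, B, D, E, F, G, I, L, M}.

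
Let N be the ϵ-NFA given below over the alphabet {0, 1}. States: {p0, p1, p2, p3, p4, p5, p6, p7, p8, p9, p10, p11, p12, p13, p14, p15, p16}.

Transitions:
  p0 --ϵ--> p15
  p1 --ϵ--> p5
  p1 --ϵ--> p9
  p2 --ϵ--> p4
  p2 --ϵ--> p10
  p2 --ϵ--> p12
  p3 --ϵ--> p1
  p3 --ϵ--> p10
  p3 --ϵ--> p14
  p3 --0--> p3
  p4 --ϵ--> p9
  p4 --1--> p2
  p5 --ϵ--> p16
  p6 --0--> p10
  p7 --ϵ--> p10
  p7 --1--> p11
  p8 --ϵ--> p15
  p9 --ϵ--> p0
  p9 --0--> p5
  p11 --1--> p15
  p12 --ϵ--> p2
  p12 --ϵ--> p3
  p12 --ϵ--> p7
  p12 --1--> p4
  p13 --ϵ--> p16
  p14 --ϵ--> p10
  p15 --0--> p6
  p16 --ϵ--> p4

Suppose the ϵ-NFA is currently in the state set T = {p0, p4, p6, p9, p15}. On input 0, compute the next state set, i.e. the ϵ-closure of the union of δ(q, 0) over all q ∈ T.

p6 on 0 → {p10}.
p9 on 0 → {p5}.
p15 on 0 → {p6}.
No 0-transition from p0, p4.
Union after reading 0: {p5, p6, p10}.
Now take the ϵ-closure:
From p5 via ϵ: add p16.
From p16 via ϵ: add p4.
From p4 via ϵ: add p9.
From p9 via ϵ: add p0.
From p0 via ϵ: add p15.
No new states can be added; the closed set is {p0, p4, p5, p6, p9, p10, p15, p16}.

{p0, p4, p5, p6, p9, p10, p15, p16}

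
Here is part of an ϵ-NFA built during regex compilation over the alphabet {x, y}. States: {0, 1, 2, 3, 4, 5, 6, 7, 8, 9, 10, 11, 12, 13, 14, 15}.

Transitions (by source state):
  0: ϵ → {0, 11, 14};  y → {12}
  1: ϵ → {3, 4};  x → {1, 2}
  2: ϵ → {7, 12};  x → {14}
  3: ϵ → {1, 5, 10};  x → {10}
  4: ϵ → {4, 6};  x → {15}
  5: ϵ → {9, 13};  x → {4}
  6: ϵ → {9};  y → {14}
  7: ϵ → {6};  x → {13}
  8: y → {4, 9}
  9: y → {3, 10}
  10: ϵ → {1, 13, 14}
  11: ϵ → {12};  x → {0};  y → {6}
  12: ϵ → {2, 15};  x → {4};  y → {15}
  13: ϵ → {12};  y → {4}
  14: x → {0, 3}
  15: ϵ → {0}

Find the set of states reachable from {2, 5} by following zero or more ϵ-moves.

Start with {2, 5}.
From 2 via ϵ: add 7, 12.
From 5 via ϵ: add 9, 13.
From 7 via ϵ: add 6.
From 12 via ϵ: add 15.
From 15 via ϵ: add 0.
From 0 via ϵ: add 11, 14.
No new states can be added; the closed set is {0, 2, 5, 6, 7, 9, 11, 12, 13, 14, 15}.

{0, 2, 5, 6, 7, 9, 11, 12, 13, 14, 15}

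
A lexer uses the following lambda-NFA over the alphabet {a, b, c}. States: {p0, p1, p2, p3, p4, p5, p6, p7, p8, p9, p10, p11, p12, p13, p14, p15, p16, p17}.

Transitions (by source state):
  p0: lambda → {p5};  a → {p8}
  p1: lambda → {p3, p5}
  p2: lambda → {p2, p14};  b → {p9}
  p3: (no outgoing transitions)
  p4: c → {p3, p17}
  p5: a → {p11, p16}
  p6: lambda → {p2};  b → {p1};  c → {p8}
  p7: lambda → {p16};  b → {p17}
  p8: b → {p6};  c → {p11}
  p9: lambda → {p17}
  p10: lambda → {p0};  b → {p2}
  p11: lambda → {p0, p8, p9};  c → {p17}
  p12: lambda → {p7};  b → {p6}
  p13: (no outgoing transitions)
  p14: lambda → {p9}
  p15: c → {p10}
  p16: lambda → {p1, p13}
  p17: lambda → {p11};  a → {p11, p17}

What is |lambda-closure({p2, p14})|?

8

Start with {p2, p14}.
From p14 via lambda: add p9.
From p9 via lambda: add p17.
From p17 via lambda: add p11.
From p11 via lambda: add p0, p8.
From p0 via lambda: add p5.
lambda-closure = {p0, p2, p5, p8, p9, p11, p14, p17}, which has 8 states.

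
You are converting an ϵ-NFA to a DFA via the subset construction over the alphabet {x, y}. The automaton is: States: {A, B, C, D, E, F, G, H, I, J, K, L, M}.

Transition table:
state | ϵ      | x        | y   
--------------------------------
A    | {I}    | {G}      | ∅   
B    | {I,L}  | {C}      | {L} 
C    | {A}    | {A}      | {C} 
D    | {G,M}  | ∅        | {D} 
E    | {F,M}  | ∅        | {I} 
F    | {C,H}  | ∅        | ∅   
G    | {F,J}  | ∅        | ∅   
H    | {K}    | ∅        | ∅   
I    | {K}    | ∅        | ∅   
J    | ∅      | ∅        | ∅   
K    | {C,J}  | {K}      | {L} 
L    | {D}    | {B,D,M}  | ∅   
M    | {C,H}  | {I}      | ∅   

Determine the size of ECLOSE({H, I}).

Start with {H, I}.
From H via ϵ: add K.
From K via ϵ: add C, J.
From C via ϵ: add A.
ϵ-closure = {A, C, H, I, J, K}, which has 6 states.

6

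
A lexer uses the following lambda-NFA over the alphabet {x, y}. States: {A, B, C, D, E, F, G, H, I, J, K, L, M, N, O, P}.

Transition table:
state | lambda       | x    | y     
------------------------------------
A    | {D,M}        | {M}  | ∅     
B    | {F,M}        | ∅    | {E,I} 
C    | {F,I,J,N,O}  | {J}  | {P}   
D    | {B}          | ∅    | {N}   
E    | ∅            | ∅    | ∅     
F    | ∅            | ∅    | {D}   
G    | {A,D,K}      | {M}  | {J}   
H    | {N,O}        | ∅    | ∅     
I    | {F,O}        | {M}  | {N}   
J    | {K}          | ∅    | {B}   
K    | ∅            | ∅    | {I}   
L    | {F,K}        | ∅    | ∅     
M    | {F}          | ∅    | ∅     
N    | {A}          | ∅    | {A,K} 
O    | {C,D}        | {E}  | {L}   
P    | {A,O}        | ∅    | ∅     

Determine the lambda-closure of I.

{A, B, C, D, F, I, J, K, M, N, O}

Start with {I}.
From I via lambda: add F, O.
From O via lambda: add C, D.
From C via lambda: add J, N.
From D via lambda: add B.
From B via lambda: add M.
From J via lambda: add K.
From N via lambda: add A.
No new states can be added; the closed set is {A, B, C, D, F, I, J, K, M, N, O}.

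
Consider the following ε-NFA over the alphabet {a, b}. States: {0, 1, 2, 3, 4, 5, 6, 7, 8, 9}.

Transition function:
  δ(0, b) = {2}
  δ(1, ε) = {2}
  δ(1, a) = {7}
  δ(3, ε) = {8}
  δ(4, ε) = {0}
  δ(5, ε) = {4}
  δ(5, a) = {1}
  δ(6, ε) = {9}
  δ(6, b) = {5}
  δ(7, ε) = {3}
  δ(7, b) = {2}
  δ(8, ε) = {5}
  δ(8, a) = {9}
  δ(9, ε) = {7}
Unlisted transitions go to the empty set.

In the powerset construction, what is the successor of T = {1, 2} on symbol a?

1 on a → {7}.
No a-transition from 2.
Union after reading a: {7}.
Now take the ε-closure:
From 7 via ε: add 3.
From 3 via ε: add 8.
From 8 via ε: add 5.
From 5 via ε: add 4.
From 4 via ε: add 0.
No new states can be added; the closed set is {0, 3, 4, 5, 7, 8}.

{0, 3, 4, 5, 7, 8}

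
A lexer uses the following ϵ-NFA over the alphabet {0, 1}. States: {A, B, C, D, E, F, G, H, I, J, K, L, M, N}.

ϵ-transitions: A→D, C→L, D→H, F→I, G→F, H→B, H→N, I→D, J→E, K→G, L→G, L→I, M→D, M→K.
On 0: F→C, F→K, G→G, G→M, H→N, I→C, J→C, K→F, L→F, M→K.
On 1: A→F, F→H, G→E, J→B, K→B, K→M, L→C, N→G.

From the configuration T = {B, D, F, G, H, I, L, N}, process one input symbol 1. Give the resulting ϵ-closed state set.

F on 1 → {H}.
G on 1 → {E}.
L on 1 → {C}.
N on 1 → {G}.
No 1-transition from B, D, H, I.
Union after reading 1: {C, E, G, H}.
Now take the ϵ-closure:
From C via ϵ: add L.
From G via ϵ: add F.
From H via ϵ: add B, N.
From F via ϵ: add I.
From I via ϵ: add D.
No new states can be added; the closed set is {B, C, D, E, F, G, H, I, L, N}.

{B, C, D, E, F, G, H, I, L, N}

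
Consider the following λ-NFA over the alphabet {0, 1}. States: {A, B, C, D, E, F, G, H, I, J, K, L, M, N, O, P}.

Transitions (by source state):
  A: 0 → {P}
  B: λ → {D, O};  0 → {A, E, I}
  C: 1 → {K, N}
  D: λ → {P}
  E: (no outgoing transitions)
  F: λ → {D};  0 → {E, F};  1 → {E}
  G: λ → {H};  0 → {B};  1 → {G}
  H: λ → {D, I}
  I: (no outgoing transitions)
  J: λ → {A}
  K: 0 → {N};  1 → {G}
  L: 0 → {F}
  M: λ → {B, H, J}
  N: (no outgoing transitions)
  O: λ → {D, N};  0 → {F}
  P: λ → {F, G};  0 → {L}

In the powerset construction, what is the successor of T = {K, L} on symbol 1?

{D, F, G, H, I, P}

K on 1 → {G}.
No 1-transition from L.
Union after reading 1: {G}.
Now take the λ-closure:
From G via λ: add H.
From H via λ: add D, I.
From D via λ: add P.
From P via λ: add F.
No new states can be added; the closed set is {D, F, G, H, I, P}.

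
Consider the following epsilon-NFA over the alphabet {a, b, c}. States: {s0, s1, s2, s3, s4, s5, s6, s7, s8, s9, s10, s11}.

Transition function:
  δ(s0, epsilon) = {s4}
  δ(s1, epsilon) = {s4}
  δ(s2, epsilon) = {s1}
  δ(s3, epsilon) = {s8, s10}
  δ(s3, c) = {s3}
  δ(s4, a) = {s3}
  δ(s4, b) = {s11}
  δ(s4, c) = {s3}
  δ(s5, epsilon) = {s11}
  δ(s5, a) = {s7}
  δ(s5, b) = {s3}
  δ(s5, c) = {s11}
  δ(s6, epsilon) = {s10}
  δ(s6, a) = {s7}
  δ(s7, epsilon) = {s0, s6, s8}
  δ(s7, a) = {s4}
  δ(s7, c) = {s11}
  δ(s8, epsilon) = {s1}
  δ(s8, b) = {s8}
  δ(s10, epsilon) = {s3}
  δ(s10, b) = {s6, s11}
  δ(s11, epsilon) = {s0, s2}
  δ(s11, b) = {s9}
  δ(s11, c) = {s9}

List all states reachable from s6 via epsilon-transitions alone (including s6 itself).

Start with {s6}.
From s6 via epsilon: add s10.
From s10 via epsilon: add s3.
From s3 via epsilon: add s8.
From s8 via epsilon: add s1.
From s1 via epsilon: add s4.
No new states can be added; the closed set is {s1, s3, s4, s6, s8, s10}.

{s1, s3, s4, s6, s8, s10}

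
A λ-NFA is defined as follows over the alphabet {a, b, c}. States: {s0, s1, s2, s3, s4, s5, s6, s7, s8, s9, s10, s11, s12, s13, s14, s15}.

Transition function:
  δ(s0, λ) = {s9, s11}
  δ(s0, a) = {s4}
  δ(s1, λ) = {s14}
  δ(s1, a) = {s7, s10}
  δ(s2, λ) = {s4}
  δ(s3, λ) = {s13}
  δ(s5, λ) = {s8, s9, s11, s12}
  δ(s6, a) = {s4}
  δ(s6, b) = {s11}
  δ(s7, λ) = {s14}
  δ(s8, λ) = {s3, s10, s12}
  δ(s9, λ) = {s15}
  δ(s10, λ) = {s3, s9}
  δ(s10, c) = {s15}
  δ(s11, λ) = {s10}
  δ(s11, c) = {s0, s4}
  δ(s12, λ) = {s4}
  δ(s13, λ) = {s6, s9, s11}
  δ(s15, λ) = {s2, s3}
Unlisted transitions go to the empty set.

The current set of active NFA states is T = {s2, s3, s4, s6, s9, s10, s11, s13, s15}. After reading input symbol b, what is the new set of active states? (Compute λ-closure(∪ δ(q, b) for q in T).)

s6 on b → {s11}.
No b-transition from s2, s3, s4, s9, s10, s11, s13, s15.
Union after reading b: {s11}.
Now take the λ-closure:
From s11 via λ: add s10.
From s10 via λ: add s3, s9.
From s3 via λ: add s13.
From s9 via λ: add s15.
From s13 via λ: add s6.
From s15 via λ: add s2.
From s2 via λ: add s4.
No new states can be added; the closed set is {s2, s3, s4, s6, s9, s10, s11, s13, s15}.

{s2, s3, s4, s6, s9, s10, s11, s13, s15}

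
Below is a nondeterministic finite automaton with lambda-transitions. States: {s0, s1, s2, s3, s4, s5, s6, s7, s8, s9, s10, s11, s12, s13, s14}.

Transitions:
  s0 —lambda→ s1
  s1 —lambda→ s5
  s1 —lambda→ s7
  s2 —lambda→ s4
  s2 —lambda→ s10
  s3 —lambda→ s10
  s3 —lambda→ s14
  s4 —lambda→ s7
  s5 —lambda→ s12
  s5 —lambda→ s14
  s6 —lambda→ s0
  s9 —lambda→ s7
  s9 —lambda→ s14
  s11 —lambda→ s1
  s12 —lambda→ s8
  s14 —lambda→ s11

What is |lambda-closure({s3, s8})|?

Start with {s3, s8}.
From s3 via lambda: add s10, s14.
From s14 via lambda: add s11.
From s11 via lambda: add s1.
From s1 via lambda: add s5, s7.
From s5 via lambda: add s12.
lambda-closure = {s1, s3, s5, s7, s8, s10, s11, s12, s14}, which has 9 states.

9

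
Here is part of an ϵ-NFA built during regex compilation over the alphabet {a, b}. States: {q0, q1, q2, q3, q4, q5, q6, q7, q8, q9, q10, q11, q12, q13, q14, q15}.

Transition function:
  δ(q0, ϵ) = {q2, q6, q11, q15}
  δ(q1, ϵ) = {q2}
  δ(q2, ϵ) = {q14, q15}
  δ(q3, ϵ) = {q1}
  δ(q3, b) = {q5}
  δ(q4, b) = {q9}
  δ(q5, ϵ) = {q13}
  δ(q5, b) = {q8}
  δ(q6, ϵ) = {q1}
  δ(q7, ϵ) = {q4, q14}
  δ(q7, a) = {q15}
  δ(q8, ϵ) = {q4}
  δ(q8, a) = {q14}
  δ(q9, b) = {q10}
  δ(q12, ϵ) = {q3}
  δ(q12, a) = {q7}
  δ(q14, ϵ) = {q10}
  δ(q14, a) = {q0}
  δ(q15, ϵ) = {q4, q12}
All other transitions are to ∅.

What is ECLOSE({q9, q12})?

Start with {q9, q12}.
From q12 via ϵ: add q3.
From q3 via ϵ: add q1.
From q1 via ϵ: add q2.
From q2 via ϵ: add q14, q15.
From q14 via ϵ: add q10.
From q15 via ϵ: add q4.
No new states can be added; the closed set is {q1, q2, q3, q4, q9, q10, q12, q14, q15}.

{q1, q2, q3, q4, q9, q10, q12, q14, q15}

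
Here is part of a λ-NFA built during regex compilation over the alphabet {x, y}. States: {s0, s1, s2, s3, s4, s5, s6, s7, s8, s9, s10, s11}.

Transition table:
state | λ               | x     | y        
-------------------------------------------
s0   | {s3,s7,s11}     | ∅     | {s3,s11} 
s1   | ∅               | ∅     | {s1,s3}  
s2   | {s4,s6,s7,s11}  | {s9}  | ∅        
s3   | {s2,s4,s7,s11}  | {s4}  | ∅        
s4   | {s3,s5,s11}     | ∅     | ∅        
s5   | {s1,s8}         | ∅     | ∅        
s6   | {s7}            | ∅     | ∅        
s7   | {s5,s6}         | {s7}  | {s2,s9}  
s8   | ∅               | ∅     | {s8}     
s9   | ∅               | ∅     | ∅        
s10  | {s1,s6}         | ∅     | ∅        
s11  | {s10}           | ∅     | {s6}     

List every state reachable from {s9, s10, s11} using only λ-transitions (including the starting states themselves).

Start with {s9, s10, s11}.
From s10 via λ: add s1, s6.
From s6 via λ: add s7.
From s7 via λ: add s5.
From s5 via λ: add s8.
No new states can be added; the closed set is {s1, s5, s6, s7, s8, s9, s10, s11}.

{s1, s5, s6, s7, s8, s9, s10, s11}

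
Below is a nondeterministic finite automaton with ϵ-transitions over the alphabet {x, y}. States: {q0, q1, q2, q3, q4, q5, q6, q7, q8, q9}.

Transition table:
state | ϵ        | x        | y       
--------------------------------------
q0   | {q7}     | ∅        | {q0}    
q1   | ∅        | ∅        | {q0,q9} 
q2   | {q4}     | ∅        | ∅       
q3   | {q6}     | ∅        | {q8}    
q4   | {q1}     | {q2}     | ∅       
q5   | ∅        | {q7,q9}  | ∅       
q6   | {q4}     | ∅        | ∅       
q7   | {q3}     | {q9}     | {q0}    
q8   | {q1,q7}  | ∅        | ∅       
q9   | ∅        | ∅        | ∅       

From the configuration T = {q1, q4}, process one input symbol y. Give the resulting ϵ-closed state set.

q1 on y → {q0, q9}.
No y-transition from q4.
Union after reading y: {q0, q9}.
Now take the ϵ-closure:
From q0 via ϵ: add q7.
From q7 via ϵ: add q3.
From q3 via ϵ: add q6.
From q6 via ϵ: add q4.
From q4 via ϵ: add q1.
No new states can be added; the closed set is {q0, q1, q3, q4, q6, q7, q9}.

{q0, q1, q3, q4, q6, q7, q9}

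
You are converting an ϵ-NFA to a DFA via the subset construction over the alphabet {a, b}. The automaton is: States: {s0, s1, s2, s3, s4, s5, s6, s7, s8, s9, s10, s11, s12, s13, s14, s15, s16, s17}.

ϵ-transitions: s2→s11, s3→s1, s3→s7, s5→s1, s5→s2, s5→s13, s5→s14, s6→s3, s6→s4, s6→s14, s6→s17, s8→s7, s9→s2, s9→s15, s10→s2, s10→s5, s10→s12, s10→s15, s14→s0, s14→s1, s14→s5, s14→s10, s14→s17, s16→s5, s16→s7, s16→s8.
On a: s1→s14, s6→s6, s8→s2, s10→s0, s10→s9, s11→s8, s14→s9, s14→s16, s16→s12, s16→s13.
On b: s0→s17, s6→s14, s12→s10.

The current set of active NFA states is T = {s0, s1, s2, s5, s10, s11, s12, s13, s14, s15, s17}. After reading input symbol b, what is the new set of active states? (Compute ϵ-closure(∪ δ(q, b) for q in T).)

s0 on b → {s17}.
s12 on b → {s10}.
No b-transition from s1, s2, s5, s10, s11, s13, s14, s15, s17.
Union after reading b: {s10, s17}.
Now take the ϵ-closure:
From s10 via ϵ: add s2, s5, s12, s15.
From s2 via ϵ: add s11.
From s5 via ϵ: add s1, s13, s14.
From s14 via ϵ: add s0.
No new states can be added; the closed set is {s0, s1, s2, s5, s10, s11, s12, s13, s14, s15, s17}.

{s0, s1, s2, s5, s10, s11, s12, s13, s14, s15, s17}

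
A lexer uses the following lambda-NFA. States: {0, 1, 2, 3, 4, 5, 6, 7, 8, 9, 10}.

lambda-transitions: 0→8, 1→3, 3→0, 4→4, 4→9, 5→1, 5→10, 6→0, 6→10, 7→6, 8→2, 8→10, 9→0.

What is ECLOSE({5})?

{0, 1, 2, 3, 5, 8, 10}

Start with {5}.
From 5 via lambda: add 1, 10.
From 1 via lambda: add 3.
From 3 via lambda: add 0.
From 0 via lambda: add 8.
From 8 via lambda: add 2.
No new states can be added; the closed set is {0, 1, 2, 3, 5, 8, 10}.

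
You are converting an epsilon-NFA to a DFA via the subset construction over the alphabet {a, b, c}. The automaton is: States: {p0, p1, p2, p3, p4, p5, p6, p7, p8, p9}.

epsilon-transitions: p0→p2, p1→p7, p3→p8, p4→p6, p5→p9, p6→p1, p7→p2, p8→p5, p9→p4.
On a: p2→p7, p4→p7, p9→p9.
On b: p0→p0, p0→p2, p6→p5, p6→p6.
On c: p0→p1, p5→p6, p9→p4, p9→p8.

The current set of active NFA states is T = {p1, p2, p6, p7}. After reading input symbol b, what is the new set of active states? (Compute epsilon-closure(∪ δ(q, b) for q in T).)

p6 on b → {p5, p6}.
No b-transition from p1, p2, p7.
Union after reading b: {p5, p6}.
Now take the epsilon-closure:
From p5 via epsilon: add p9.
From p6 via epsilon: add p1.
From p1 via epsilon: add p7.
From p9 via epsilon: add p4.
From p7 via epsilon: add p2.
No new states can be added; the closed set is {p1, p2, p4, p5, p6, p7, p9}.

{p1, p2, p4, p5, p6, p7, p9}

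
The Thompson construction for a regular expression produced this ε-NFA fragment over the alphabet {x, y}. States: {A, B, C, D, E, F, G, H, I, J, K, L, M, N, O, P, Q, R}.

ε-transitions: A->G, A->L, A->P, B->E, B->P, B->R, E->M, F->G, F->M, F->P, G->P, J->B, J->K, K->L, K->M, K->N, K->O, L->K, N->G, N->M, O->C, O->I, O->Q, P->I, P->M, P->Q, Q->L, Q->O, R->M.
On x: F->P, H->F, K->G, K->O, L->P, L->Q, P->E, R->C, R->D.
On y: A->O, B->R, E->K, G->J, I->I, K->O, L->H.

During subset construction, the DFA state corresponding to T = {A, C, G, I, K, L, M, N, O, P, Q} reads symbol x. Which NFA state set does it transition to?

K on x → {G, O}.
L on x → {P, Q}.
P on x → {E}.
No x-transition from A, C, G, I, M, N, O, Q.
Union after reading x: {E, G, O, P, Q}.
Now take the ε-closure:
From E via ε: add M.
From O via ε: add C, I.
From Q via ε: add L.
From L via ε: add K.
From K via ε: add N.
No new states can be added; the closed set is {C, E, G, I, K, L, M, N, O, P, Q}.

{C, E, G, I, K, L, M, N, O, P, Q}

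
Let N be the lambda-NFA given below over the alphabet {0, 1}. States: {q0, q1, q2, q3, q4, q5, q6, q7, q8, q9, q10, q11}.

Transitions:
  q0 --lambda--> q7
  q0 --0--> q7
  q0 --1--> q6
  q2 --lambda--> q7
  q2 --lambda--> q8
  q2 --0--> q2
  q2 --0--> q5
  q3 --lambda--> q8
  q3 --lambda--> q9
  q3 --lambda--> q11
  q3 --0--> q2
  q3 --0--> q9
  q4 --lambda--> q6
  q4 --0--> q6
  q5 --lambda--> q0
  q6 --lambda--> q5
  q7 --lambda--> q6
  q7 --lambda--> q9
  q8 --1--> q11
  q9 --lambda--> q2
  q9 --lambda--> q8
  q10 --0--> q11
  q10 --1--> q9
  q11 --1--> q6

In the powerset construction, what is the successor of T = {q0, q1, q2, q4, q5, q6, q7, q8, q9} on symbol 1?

{q0, q2, q5, q6, q7, q8, q9, q11}

q0 on 1 → {q6}.
q8 on 1 → {q11}.
No 1-transition from q1, q2, q4, q5, q6, q7, q9.
Union after reading 1: {q6, q11}.
Now take the lambda-closure:
From q6 via lambda: add q5.
From q5 via lambda: add q0.
From q0 via lambda: add q7.
From q7 via lambda: add q9.
From q9 via lambda: add q2, q8.
No new states can be added; the closed set is {q0, q2, q5, q6, q7, q8, q9, q11}.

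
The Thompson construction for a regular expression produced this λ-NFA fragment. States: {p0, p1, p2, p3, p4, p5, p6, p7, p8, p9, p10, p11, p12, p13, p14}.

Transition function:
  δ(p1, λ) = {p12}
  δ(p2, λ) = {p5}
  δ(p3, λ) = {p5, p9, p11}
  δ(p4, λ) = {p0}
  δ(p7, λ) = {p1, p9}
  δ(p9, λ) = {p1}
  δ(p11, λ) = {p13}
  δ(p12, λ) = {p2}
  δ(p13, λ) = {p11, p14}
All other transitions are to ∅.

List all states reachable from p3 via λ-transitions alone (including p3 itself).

{p1, p2, p3, p5, p9, p11, p12, p13, p14}

Start with {p3}.
From p3 via λ: add p5, p9, p11.
From p9 via λ: add p1.
From p11 via λ: add p13.
From p1 via λ: add p12.
From p13 via λ: add p14.
From p12 via λ: add p2.
No new states can be added; the closed set is {p1, p2, p3, p5, p9, p11, p12, p13, p14}.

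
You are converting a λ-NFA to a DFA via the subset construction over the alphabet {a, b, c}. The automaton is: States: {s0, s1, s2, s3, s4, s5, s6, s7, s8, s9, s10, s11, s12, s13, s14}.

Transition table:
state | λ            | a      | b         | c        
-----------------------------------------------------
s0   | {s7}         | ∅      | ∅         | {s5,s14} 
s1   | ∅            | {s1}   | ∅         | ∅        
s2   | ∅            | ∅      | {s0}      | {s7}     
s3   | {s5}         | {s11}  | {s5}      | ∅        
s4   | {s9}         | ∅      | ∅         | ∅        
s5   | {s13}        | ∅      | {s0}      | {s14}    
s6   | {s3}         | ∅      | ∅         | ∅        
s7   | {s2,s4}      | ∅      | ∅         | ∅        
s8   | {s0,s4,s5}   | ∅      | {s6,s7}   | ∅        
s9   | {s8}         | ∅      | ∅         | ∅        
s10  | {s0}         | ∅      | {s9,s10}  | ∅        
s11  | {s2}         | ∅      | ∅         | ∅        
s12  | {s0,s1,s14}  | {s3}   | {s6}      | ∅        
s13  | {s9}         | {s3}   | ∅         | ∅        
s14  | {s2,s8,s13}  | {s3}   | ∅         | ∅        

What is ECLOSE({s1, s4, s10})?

Start with {s1, s4, s10}.
From s4 via λ: add s9.
From s10 via λ: add s0.
From s0 via λ: add s7.
From s9 via λ: add s8.
From s7 via λ: add s2.
From s8 via λ: add s5.
From s5 via λ: add s13.
No new states can be added; the closed set is {s0, s1, s2, s4, s5, s7, s8, s9, s10, s13}.

{s0, s1, s2, s4, s5, s7, s8, s9, s10, s13}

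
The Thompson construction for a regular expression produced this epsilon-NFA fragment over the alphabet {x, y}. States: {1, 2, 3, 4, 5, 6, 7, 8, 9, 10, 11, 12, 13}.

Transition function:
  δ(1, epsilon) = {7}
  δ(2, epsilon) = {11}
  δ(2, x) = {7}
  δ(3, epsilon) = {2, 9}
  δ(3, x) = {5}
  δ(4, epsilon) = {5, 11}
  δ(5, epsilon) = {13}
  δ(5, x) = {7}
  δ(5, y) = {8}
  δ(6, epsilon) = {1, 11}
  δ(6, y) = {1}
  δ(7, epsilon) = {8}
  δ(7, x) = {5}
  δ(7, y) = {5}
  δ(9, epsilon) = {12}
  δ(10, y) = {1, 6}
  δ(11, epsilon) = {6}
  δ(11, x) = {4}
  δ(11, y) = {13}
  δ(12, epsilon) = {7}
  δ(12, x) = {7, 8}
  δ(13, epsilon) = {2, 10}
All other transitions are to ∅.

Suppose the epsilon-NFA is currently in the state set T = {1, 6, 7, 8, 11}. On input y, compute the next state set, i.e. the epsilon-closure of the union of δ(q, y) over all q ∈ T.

{1, 2, 5, 6, 7, 8, 10, 11, 13}

6 on y → {1}.
7 on y → {5}.
11 on y → {13}.
No y-transition from 1, 8.
Union after reading y: {1, 5, 13}.
Now take the epsilon-closure:
From 1 via epsilon: add 7.
From 13 via epsilon: add 2, 10.
From 2 via epsilon: add 11.
From 7 via epsilon: add 8.
From 11 via epsilon: add 6.
No new states can be added; the closed set is {1, 2, 5, 6, 7, 8, 10, 11, 13}.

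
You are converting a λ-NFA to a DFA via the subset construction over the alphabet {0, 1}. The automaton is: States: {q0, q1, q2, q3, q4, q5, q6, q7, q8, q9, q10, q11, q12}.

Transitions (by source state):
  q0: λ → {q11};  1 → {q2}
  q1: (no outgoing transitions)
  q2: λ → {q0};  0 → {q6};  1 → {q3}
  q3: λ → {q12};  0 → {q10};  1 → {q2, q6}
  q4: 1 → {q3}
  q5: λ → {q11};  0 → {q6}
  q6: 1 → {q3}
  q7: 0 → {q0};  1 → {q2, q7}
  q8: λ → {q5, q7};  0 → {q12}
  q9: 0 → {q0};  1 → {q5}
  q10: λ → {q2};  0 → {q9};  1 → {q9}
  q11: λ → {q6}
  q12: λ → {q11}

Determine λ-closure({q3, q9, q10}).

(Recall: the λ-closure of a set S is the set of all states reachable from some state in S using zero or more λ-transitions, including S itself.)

{q0, q2, q3, q6, q9, q10, q11, q12}

Start with {q3, q9, q10}.
From q3 via λ: add q12.
From q10 via λ: add q2.
From q2 via λ: add q0.
From q12 via λ: add q11.
From q11 via λ: add q6.
No new states can be added; the closed set is {q0, q2, q3, q6, q9, q10, q11, q12}.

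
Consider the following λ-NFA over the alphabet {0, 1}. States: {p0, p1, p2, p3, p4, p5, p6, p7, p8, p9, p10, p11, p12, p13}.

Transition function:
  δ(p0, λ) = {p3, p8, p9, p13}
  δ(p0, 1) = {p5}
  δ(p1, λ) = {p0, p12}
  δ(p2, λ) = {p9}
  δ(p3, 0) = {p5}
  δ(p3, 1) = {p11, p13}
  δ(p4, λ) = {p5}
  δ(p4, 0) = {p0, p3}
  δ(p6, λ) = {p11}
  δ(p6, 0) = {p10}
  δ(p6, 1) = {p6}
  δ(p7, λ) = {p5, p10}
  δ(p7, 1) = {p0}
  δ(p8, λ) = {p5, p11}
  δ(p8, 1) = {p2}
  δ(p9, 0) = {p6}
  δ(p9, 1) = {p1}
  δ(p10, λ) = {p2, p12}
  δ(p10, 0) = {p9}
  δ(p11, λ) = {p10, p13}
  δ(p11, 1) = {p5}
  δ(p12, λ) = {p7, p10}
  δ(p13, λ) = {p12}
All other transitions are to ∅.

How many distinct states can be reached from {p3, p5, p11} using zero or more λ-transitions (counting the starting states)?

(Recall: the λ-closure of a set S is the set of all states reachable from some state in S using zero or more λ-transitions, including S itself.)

9

Start with {p3, p5, p11}.
From p11 via λ: add p10, p13.
From p10 via λ: add p2, p12.
From p2 via λ: add p9.
From p12 via λ: add p7.
λ-closure = {p2, p3, p5, p7, p9, p10, p11, p12, p13}, which has 9 states.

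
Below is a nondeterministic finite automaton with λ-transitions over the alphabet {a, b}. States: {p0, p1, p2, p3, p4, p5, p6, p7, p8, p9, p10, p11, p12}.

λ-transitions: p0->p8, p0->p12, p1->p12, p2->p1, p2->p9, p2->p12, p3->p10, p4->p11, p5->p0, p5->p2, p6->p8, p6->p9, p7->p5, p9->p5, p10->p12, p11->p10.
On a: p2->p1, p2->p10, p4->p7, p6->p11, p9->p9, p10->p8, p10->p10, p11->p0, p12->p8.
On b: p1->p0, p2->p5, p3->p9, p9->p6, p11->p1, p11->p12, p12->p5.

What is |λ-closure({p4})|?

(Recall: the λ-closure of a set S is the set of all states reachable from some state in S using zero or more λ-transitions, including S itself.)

4

Start with {p4}.
From p4 via λ: add p11.
From p11 via λ: add p10.
From p10 via λ: add p12.
λ-closure = {p4, p10, p11, p12}, which has 4 states.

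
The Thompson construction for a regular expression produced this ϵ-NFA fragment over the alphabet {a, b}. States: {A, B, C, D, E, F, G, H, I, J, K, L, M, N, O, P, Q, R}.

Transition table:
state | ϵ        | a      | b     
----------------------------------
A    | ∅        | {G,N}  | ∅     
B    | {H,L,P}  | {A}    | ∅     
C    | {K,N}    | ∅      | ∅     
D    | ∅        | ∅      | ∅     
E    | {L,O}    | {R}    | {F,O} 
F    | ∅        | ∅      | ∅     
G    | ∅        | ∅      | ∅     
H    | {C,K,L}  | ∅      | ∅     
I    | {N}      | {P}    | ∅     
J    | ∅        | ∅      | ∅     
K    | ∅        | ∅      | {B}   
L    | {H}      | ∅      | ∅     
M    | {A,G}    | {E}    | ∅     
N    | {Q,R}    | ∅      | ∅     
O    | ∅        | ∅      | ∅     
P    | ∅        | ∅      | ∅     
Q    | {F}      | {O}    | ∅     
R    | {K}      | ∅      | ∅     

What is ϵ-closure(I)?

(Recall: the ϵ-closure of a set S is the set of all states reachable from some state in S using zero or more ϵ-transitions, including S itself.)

{F, I, K, N, Q, R}

Start with {I}.
From I via ϵ: add N.
From N via ϵ: add Q, R.
From Q via ϵ: add F.
From R via ϵ: add K.
No new states can be added; the closed set is {F, I, K, N, Q, R}.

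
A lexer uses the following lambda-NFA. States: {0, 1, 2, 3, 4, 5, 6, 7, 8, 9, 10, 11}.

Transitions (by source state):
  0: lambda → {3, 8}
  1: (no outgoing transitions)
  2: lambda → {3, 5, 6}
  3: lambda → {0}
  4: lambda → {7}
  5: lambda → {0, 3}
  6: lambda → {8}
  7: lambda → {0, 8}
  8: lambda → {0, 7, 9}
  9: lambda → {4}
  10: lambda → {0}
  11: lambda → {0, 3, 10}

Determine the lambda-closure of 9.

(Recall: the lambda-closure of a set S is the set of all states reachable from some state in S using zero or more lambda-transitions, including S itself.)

Start with {9}.
From 9 via lambda: add 4.
From 4 via lambda: add 7.
From 7 via lambda: add 0, 8.
From 0 via lambda: add 3.
No new states can be added; the closed set is {0, 3, 4, 7, 8, 9}.

{0, 3, 4, 7, 8, 9}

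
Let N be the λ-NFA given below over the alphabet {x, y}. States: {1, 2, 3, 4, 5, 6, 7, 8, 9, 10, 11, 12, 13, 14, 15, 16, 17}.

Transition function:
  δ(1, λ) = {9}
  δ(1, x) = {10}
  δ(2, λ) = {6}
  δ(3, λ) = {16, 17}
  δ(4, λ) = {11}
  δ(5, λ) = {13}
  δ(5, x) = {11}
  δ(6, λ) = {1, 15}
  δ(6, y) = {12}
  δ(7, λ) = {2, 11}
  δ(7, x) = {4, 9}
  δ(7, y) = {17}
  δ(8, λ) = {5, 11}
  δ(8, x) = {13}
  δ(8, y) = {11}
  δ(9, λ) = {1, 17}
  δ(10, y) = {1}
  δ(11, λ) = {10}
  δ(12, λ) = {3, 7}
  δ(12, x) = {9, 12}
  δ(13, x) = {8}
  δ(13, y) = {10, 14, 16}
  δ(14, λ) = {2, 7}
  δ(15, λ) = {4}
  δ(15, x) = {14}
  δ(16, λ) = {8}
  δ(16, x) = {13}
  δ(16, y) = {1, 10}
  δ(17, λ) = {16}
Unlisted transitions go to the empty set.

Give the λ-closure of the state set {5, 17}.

{5, 8, 10, 11, 13, 16, 17}

Start with {5, 17}.
From 5 via λ: add 13.
From 17 via λ: add 16.
From 16 via λ: add 8.
From 8 via λ: add 11.
From 11 via λ: add 10.
No new states can be added; the closed set is {5, 8, 10, 11, 13, 16, 17}.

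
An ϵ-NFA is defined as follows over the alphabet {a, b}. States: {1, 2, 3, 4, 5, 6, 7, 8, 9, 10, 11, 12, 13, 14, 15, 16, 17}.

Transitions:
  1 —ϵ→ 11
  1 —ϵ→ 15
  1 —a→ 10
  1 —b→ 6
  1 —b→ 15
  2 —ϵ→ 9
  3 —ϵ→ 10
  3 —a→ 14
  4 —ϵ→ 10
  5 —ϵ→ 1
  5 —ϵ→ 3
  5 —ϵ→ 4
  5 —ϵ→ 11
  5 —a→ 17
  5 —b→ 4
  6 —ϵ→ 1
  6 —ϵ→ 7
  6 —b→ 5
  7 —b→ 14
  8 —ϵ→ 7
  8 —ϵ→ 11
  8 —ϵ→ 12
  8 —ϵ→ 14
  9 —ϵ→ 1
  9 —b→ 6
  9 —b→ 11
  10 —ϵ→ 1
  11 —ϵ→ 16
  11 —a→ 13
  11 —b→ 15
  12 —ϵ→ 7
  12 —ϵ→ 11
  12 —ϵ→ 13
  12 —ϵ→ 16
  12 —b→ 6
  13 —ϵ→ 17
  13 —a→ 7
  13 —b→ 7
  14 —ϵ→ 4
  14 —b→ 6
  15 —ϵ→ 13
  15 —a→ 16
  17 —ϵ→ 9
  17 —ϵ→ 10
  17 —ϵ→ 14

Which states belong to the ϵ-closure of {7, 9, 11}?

{1, 4, 7, 9, 10, 11, 13, 14, 15, 16, 17}

Start with {7, 9, 11}.
From 9 via ϵ: add 1.
From 11 via ϵ: add 16.
From 1 via ϵ: add 15.
From 15 via ϵ: add 13.
From 13 via ϵ: add 17.
From 17 via ϵ: add 10, 14.
From 14 via ϵ: add 4.
No new states can be added; the closed set is {1, 4, 7, 9, 10, 11, 13, 14, 15, 16, 17}.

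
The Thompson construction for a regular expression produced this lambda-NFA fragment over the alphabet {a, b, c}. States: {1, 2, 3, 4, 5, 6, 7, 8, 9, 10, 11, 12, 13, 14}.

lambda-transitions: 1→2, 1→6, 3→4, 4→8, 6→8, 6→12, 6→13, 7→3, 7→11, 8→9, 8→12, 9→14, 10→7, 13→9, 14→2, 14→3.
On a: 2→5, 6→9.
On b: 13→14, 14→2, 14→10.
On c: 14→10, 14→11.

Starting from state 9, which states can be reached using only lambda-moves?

{2, 3, 4, 8, 9, 12, 14}

Start with {9}.
From 9 via lambda: add 14.
From 14 via lambda: add 2, 3.
From 3 via lambda: add 4.
From 4 via lambda: add 8.
From 8 via lambda: add 12.
No new states can be added; the closed set is {2, 3, 4, 8, 9, 12, 14}.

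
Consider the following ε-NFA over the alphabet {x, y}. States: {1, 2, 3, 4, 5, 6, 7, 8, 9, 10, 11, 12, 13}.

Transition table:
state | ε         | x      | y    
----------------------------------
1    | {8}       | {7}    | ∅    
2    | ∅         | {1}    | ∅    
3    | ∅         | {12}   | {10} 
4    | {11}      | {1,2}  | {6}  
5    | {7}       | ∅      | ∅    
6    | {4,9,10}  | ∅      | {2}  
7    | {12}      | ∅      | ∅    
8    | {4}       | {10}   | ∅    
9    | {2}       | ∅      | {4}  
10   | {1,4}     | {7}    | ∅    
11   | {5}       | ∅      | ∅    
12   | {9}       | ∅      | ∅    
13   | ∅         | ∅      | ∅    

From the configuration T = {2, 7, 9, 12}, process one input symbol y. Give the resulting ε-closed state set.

{2, 4, 5, 7, 9, 11, 12}

9 on y → {4}.
No y-transition from 2, 7, 12.
Union after reading y: {4}.
Now take the ε-closure:
From 4 via ε: add 11.
From 11 via ε: add 5.
From 5 via ε: add 7.
From 7 via ε: add 12.
From 12 via ε: add 9.
From 9 via ε: add 2.
No new states can be added; the closed set is {2, 4, 5, 7, 9, 11, 12}.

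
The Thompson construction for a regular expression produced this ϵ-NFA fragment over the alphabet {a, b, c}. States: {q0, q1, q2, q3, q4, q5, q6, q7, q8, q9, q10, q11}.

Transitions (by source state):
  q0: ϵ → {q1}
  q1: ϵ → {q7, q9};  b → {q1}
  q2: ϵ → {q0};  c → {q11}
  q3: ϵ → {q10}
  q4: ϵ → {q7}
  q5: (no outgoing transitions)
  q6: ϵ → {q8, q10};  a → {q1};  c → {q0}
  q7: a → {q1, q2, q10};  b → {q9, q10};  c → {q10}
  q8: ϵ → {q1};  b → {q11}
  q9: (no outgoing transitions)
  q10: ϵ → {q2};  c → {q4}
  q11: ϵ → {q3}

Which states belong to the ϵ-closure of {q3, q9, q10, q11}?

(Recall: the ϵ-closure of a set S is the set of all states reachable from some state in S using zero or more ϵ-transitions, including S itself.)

{q0, q1, q2, q3, q7, q9, q10, q11}

Start with {q3, q9, q10, q11}.
From q10 via ϵ: add q2.
From q2 via ϵ: add q0.
From q0 via ϵ: add q1.
From q1 via ϵ: add q7.
No new states can be added; the closed set is {q0, q1, q2, q3, q7, q9, q10, q11}.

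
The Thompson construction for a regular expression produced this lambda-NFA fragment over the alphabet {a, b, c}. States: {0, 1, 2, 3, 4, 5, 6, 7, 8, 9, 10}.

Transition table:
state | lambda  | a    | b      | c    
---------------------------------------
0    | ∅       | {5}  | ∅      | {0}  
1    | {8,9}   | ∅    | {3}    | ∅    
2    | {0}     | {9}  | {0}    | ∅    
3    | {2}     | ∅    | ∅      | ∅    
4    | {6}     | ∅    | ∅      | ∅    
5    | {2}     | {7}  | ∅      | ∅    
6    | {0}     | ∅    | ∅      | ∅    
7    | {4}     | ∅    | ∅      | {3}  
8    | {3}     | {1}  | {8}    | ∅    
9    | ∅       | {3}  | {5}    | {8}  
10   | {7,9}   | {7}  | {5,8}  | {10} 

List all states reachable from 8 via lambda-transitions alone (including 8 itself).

Start with {8}.
From 8 via lambda: add 3.
From 3 via lambda: add 2.
From 2 via lambda: add 0.
No new states can be added; the closed set is {0, 2, 3, 8}.

{0, 2, 3, 8}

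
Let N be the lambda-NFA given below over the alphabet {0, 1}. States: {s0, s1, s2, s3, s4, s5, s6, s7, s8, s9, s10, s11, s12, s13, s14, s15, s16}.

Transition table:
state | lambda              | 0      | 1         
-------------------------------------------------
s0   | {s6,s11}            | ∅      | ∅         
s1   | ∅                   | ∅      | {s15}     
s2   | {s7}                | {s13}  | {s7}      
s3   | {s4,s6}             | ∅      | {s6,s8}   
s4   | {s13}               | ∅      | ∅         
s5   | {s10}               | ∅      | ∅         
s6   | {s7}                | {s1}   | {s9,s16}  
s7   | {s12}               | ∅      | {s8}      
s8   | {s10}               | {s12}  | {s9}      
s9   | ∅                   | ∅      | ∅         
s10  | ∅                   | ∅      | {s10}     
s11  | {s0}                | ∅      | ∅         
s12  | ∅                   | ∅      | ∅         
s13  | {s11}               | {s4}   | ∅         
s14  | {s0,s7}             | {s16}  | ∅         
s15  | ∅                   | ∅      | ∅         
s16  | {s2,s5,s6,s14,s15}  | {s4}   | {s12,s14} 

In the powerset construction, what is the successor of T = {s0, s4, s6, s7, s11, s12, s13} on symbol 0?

s6 on 0 → {s1}.
s13 on 0 → {s4}.
No 0-transition from s0, s4, s7, s11, s12.
Union after reading 0: {s1, s4}.
Now take the lambda-closure:
From s4 via lambda: add s13.
From s13 via lambda: add s11.
From s11 via lambda: add s0.
From s0 via lambda: add s6.
From s6 via lambda: add s7.
From s7 via lambda: add s12.
No new states can be added; the closed set is {s0, s1, s4, s6, s7, s11, s12, s13}.

{s0, s1, s4, s6, s7, s11, s12, s13}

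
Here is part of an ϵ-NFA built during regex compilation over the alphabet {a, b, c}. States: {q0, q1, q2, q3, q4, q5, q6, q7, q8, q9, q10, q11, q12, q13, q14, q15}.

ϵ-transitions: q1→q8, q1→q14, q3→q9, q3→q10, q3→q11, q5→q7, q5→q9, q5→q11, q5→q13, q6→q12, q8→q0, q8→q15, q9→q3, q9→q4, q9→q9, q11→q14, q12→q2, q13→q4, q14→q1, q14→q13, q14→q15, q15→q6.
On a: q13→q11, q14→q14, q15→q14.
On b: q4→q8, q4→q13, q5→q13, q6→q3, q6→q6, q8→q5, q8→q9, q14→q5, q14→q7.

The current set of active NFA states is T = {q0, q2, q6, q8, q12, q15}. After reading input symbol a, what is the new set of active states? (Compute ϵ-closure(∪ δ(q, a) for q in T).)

q15 on a → {q14}.
No a-transition from q0, q2, q6, q8, q12.
Union after reading a: {q14}.
Now take the ϵ-closure:
From q14 via ϵ: add q1, q13, q15.
From q1 via ϵ: add q8.
From q13 via ϵ: add q4.
From q15 via ϵ: add q6.
From q6 via ϵ: add q12.
From q8 via ϵ: add q0.
From q12 via ϵ: add q2.
No new states can be added; the closed set is {q0, q1, q2, q4, q6, q8, q12, q13, q14, q15}.

{q0, q1, q2, q4, q6, q8, q12, q13, q14, q15}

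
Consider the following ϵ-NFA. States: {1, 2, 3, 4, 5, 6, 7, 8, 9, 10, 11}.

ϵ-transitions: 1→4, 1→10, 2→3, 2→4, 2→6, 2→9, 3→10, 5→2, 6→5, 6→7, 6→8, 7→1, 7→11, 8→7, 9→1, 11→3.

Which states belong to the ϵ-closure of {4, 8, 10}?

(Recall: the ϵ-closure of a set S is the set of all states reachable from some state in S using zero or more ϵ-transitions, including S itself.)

Start with {4, 8, 10}.
From 8 via ϵ: add 7.
From 7 via ϵ: add 1, 11.
From 11 via ϵ: add 3.
No new states can be added; the closed set is {1, 3, 4, 7, 8, 10, 11}.

{1, 3, 4, 7, 8, 10, 11}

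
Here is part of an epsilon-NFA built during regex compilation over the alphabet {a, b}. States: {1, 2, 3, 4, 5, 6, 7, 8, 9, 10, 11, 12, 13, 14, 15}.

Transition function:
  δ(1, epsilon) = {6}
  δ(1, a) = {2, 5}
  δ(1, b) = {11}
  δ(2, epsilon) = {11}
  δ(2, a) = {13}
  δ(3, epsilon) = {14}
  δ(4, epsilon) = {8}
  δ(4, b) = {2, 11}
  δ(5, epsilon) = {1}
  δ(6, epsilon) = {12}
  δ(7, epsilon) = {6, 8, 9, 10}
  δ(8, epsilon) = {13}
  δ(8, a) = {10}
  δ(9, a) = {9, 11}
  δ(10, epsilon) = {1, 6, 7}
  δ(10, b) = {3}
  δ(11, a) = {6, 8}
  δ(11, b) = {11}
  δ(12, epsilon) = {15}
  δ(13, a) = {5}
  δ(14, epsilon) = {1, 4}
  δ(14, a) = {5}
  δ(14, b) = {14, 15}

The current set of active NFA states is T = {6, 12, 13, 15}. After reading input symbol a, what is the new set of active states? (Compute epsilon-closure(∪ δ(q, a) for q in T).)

13 on a → {5}.
No a-transition from 6, 12, 15.
Union after reading a: {5}.
Now take the epsilon-closure:
From 5 via epsilon: add 1.
From 1 via epsilon: add 6.
From 6 via epsilon: add 12.
From 12 via epsilon: add 15.
No new states can be added; the closed set is {1, 5, 6, 12, 15}.

{1, 5, 6, 12, 15}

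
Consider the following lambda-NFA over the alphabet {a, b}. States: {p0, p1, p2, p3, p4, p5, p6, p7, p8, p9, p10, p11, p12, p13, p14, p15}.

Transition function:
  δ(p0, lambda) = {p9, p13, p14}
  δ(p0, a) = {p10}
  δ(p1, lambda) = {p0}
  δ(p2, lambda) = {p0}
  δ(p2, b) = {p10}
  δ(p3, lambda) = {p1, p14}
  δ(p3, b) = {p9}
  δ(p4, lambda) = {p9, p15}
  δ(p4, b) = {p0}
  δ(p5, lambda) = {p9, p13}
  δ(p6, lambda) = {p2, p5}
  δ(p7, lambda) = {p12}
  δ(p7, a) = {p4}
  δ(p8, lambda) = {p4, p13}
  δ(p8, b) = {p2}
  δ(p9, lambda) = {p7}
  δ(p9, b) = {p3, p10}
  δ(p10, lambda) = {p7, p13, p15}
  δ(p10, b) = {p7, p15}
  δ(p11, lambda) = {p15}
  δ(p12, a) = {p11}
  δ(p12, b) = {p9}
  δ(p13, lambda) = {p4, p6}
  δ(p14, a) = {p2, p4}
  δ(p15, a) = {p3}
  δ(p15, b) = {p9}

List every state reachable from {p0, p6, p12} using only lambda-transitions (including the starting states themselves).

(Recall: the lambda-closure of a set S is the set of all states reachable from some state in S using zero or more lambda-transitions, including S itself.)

Start with {p0, p6, p12}.
From p0 via lambda: add p9, p13, p14.
From p6 via lambda: add p2, p5.
From p9 via lambda: add p7.
From p13 via lambda: add p4.
From p4 via lambda: add p15.
No new states can be added; the closed set is {p0, p2, p4, p5, p6, p7, p9, p12, p13, p14, p15}.

{p0, p2, p4, p5, p6, p7, p9, p12, p13, p14, p15}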